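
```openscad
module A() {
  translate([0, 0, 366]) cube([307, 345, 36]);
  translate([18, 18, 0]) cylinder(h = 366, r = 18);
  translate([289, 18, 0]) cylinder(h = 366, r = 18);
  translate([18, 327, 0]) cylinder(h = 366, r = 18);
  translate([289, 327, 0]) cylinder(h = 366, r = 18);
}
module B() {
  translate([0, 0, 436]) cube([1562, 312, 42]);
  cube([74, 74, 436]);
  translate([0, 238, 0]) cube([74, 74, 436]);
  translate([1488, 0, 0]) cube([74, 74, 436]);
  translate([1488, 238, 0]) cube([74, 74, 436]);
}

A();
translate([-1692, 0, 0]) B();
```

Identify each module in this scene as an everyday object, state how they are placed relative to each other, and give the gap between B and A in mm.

A is a stool. B is a bench. The bench is on the floor beside the stool on its −x side. The gap between the bench and the stool is 130 mm.

The bench's nearest face is 130 mm from the stool's −x face.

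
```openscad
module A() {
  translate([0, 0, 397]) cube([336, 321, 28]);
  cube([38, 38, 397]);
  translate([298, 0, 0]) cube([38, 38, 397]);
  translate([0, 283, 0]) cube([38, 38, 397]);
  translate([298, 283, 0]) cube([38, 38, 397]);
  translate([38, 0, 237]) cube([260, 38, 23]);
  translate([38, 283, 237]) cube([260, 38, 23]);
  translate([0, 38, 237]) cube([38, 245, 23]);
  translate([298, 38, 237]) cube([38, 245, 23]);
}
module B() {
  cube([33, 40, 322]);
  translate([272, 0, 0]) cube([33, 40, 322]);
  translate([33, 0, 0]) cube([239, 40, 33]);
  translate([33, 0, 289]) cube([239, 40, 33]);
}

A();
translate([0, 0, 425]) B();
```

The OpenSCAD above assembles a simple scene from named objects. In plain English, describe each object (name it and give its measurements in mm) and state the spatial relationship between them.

A is a four-legged stool. The seat is 336×321 mm, 28 mm thick, top at z = 425 mm. It stands on four square legs, each 38×38 mm in cross-section, from z = 0 to the seat underside, each flush with a corner of the seat. Four stretchers, 38 mm wide and 23 mm tall, connect adjacent legs with their undersides at z = 237 mm, each running between the inner faces of the legs it joins and aligned with the legs' outer faces on the other axis.

B is a picture frame with a 239×256 mm rectangular opening (x by z) and a uniform 33 mm border on every side. Frame depth is 40 mm along y. It is built from two vertical stiles running the full outside height and two horizontal rails spanning the gap between the stiles.

The picture frame is on top of the stool.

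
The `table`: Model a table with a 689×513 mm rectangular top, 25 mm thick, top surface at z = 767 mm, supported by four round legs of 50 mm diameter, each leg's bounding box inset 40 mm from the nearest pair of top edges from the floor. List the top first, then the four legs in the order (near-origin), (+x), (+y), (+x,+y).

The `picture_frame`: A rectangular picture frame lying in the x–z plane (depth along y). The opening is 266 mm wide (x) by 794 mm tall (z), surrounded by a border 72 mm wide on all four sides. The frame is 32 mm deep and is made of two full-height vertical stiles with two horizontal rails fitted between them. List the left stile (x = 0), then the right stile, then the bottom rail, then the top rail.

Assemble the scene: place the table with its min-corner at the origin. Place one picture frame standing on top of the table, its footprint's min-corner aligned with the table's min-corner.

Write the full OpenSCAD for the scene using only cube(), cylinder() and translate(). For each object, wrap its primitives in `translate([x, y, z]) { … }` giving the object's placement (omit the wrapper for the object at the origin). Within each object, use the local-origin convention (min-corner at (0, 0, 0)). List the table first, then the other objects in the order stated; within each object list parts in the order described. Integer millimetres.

translate([0, 0, 742]) cube([689, 513, 25]);
translate([65, 65, 0]) cylinder(h = 742, r = 25);
translate([624, 65, 0]) cylinder(h = 742, r = 25);
translate([65, 448, 0]) cylinder(h = 742, r = 25);
translate([624, 448, 0]) cylinder(h = 742, r = 25);
translate([0, 0, 767]) {
  cube([72, 32, 938]);
  translate([338, 0, 0]) cube([72, 32, 938]);
  translate([72, 0, 0]) cube([266, 32, 72]);
  translate([72, 0, 866]) cube([266, 32, 72]);
}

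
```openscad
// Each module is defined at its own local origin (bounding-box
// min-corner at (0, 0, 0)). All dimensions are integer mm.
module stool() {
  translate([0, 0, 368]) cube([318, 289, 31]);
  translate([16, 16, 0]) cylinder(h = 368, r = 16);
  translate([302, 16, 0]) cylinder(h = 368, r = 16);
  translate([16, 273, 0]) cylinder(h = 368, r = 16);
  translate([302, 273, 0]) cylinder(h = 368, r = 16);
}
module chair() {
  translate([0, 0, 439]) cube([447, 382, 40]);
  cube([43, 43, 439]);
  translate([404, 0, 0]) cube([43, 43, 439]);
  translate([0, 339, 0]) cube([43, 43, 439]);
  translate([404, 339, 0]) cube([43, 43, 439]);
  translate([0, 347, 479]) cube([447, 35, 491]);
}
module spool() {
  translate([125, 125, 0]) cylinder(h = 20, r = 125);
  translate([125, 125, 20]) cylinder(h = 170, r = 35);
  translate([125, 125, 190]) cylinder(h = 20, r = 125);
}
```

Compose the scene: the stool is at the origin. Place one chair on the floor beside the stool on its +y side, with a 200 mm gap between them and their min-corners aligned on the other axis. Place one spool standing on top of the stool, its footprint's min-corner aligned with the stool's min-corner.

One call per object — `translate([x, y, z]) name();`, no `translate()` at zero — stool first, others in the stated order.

stool();
translate([0, 489, 0]) chair();
translate([0, 0, 399]) spool();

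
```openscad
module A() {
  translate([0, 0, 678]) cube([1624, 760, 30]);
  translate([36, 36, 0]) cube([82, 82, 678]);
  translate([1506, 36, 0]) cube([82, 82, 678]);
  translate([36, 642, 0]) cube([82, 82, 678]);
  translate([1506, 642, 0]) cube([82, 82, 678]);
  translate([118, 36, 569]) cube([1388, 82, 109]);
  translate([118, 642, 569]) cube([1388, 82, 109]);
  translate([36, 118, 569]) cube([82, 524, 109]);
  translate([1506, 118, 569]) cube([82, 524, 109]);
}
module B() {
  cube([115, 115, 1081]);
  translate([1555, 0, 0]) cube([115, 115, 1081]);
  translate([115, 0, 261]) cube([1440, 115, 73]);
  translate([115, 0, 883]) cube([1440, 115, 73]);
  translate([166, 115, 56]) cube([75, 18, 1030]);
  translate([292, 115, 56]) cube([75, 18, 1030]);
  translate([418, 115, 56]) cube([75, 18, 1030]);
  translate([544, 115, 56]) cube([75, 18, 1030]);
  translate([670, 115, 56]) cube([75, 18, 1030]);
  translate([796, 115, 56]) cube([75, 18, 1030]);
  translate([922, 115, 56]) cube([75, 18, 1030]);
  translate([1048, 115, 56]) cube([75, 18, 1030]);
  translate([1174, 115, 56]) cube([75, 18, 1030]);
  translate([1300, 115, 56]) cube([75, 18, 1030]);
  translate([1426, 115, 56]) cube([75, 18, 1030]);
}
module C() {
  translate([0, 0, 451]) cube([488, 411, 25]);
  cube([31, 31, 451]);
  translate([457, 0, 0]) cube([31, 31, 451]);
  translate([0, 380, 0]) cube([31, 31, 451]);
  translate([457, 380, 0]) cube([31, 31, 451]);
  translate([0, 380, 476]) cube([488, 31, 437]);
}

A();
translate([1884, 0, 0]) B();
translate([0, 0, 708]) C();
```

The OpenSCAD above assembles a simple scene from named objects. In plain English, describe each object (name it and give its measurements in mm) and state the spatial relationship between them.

A is a table with a 1624×760 mm rectangular top, 30 mm thick, top surface at z = 708 mm, supported by four 82×82 mm square legs, each inset 36 mm from the nearest pair of top edges, running from the floor. Four apron rails, 82 mm thick and 109 mm tall, run between adjacent legs with their top edges flush with the underside of the top and their outer faces flush with the legs' outer faces.

B is a fence section. Two 115×115 mm posts, 1081 mm tall, stand on the floor with a clear span of 1440 mm between their inner faces. Two horizontal rails of 115×73 mm section span the gap between the posts with their undersides at z = 261 mm and z = 883 mm, flush with the posts' −y face. 11 pickets, each 75 mm wide, 18 mm thick and 1030 mm tall, are fixed to the +y face of the rails with their bottoms at z = 56 mm, evenly spaced across the span with equal gaps (rounded down to the nearest mm) at the −x end and between each pair — any rounding remainder accumulates at the +x end.

C is a chair. The seat is a 488×411×25 mm slab with its top at z = 476 mm, on four 31×31 mm corner legs (flush with the seat edges, standing on z = 0). A flat backrest 31 mm thick, 437 mm tall, spans the full seat width and rises from the seat top along its +y edge, rear face flush with the rear of the seat.

The fence section is on the floor beside the table on its +x side. The chair is on top of the table.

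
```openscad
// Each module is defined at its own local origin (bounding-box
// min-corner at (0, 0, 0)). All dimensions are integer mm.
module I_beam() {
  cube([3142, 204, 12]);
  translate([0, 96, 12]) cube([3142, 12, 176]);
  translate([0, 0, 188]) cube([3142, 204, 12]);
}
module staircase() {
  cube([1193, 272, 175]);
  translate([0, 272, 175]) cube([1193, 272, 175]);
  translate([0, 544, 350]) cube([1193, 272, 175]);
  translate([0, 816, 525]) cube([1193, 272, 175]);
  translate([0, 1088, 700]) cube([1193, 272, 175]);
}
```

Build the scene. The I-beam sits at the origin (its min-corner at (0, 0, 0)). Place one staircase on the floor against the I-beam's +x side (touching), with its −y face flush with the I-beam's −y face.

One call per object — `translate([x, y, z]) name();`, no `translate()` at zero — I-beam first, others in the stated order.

I_beam();
translate([3142, 0, 0]) staircase();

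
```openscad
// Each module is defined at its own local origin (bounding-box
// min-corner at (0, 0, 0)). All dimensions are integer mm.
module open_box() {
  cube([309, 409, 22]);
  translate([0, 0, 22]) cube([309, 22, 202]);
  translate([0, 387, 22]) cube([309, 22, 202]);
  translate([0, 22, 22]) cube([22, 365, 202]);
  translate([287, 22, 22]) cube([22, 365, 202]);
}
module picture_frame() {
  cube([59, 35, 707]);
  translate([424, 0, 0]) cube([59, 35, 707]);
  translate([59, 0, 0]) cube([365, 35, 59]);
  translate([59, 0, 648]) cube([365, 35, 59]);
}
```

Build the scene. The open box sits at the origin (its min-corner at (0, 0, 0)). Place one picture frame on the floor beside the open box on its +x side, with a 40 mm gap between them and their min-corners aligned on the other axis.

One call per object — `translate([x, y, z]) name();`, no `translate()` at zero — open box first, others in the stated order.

open_box();
translate([349, 0, 0]) picture_frame();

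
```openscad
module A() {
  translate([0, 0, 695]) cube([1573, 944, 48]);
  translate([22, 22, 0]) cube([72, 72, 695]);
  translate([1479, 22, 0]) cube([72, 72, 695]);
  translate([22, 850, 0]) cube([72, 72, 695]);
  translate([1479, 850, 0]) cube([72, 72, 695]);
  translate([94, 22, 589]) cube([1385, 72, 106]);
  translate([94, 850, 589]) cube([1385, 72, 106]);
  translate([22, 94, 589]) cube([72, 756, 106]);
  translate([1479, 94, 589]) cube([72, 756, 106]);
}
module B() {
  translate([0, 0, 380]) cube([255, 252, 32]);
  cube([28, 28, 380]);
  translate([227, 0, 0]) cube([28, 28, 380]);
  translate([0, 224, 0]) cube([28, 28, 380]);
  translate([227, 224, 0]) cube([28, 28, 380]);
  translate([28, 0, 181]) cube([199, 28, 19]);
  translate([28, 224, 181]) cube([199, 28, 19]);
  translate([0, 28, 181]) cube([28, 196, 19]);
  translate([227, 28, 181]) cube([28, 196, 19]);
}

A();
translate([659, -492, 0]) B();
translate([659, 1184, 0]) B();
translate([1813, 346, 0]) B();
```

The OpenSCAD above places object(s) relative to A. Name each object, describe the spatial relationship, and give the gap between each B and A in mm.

A is a table. B is a stool. Three stools sit around the table at the −y, +y, +x sides. The gap between each stool and the table is 240 mm.

Each stool's nearest face is 240 mm from the table's bounding box.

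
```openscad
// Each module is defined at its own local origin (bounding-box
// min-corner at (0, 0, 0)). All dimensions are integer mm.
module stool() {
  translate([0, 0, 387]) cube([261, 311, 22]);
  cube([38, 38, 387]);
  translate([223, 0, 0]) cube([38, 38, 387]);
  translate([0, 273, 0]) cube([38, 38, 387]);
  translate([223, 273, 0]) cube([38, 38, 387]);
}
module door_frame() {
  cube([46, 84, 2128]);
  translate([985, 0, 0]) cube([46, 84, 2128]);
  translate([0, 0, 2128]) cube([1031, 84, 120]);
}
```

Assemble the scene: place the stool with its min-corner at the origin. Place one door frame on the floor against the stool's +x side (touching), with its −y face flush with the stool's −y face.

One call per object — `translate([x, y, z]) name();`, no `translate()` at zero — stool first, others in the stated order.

stool();
translate([261, 0, 0]) door_frame();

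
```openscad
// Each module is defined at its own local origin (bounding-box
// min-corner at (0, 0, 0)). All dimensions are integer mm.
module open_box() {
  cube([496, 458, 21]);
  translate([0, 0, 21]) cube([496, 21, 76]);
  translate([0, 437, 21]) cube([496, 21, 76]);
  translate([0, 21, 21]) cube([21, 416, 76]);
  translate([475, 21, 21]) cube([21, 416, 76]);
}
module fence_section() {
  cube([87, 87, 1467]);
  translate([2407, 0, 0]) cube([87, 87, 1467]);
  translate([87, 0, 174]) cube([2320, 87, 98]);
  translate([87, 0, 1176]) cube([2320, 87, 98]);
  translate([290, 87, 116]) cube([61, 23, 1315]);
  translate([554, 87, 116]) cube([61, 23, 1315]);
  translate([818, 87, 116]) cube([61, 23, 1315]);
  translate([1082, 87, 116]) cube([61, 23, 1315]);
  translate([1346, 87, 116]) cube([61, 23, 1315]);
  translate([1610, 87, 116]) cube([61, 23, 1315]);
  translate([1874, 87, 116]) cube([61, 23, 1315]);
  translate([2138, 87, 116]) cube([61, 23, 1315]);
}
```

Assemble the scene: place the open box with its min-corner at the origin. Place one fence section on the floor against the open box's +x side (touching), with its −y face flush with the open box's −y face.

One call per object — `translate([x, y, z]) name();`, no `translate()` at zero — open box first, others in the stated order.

open_box();
translate([496, 0, 0]) fence_section();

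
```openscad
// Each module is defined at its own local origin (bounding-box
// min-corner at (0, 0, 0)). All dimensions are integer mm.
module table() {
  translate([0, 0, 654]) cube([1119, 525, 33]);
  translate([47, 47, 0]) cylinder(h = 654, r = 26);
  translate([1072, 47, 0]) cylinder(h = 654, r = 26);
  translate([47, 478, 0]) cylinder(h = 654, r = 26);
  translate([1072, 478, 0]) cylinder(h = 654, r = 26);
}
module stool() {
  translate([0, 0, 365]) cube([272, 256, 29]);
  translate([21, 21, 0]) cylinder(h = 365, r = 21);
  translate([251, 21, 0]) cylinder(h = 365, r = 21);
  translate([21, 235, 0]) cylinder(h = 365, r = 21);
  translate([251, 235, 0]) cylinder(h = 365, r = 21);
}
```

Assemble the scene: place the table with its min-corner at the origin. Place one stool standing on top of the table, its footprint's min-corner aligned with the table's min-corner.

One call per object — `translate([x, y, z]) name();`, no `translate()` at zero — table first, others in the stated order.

table();
translate([0, 0, 687]) stool();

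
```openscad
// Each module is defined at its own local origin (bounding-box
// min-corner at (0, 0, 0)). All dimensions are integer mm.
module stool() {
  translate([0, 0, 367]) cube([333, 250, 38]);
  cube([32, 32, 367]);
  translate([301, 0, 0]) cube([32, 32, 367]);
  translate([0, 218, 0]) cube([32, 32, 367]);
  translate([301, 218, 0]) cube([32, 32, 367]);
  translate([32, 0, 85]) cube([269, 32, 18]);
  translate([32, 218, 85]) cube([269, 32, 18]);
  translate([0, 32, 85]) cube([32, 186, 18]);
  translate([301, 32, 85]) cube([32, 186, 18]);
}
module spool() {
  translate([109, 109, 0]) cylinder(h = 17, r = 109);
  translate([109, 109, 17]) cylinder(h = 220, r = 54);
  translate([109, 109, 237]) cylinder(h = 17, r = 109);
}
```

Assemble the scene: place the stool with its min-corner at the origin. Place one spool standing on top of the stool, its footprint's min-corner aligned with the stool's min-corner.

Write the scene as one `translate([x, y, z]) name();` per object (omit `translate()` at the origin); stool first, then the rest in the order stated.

stool();
translate([0, 0, 405]) spool();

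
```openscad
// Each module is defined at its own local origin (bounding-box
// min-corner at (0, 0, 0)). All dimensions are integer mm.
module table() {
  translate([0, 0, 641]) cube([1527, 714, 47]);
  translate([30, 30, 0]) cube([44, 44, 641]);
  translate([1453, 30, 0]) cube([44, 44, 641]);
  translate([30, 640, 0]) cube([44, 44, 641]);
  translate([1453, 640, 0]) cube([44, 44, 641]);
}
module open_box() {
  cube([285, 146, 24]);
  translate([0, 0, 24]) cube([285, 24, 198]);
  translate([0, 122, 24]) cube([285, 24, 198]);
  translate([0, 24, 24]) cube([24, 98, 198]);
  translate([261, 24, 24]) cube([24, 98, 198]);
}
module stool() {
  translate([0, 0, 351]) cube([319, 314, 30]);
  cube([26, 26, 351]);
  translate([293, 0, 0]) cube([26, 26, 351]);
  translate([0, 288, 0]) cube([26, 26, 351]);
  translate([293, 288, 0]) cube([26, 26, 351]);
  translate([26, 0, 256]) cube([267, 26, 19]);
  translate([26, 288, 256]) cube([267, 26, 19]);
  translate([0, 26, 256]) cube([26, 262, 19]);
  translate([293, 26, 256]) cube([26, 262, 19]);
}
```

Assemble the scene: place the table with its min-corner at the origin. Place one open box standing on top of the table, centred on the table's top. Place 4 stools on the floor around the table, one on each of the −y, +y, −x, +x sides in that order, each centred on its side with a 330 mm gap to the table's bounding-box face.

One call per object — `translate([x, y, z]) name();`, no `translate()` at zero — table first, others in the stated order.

table();
translate([621, 284, 688]) open_box();
translate([604, -644, 0]) stool();
translate([604, 1044, 0]) stool();
translate([-649, 200, 0]) stool();
translate([1857, 200, 0]) stool();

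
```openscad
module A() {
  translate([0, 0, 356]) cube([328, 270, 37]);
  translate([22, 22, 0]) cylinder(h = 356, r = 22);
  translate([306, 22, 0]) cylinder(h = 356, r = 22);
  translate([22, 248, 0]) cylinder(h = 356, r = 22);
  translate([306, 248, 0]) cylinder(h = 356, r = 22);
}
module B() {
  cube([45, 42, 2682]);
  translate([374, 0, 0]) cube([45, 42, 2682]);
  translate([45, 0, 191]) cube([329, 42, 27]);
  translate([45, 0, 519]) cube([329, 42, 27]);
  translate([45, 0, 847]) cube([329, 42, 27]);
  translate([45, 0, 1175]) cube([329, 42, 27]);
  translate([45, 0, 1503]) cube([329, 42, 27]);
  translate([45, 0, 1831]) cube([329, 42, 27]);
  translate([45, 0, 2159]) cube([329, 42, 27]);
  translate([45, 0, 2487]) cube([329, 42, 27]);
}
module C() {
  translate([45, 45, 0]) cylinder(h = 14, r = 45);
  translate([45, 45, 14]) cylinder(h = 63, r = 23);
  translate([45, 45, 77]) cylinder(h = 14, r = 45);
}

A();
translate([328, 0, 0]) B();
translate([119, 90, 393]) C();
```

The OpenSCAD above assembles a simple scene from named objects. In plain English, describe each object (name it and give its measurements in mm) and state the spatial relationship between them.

A is a four-legged stool. The seat is a 328×270×37 mm slab whose top surface is at z = 393 mm; four round legs, each 44 mm in diameter, run from the floor (z = 0) to the underside of the seat, each leg's axis is inset half a diameter from the nearest pair of seat edges (so the leg's bounding box is flush with the corner).

B is a wooden ladder with two side rails of 45×42 mm section and 2682 mm height, set 419 mm apart overall. Between them run 8 rectangular rungs (42 mm deep, 27 mm thick), front faces flush with the rails' −y face. The bottom of the first rung is 191 mm above the floor and each subsequent rung is 328 mm higher than the one below.

C is a spool: two coaxial disc flanges of radius 45 mm and thickness 14 mm, joined by a core cylinder of radius 23 mm and height 63 mm. The lower flange rests on z = 0 and the three cylinders share a vertical axis.

The ladder is against the stool's +x side, with their −y faces flush. The spool is on top of the stool, centred.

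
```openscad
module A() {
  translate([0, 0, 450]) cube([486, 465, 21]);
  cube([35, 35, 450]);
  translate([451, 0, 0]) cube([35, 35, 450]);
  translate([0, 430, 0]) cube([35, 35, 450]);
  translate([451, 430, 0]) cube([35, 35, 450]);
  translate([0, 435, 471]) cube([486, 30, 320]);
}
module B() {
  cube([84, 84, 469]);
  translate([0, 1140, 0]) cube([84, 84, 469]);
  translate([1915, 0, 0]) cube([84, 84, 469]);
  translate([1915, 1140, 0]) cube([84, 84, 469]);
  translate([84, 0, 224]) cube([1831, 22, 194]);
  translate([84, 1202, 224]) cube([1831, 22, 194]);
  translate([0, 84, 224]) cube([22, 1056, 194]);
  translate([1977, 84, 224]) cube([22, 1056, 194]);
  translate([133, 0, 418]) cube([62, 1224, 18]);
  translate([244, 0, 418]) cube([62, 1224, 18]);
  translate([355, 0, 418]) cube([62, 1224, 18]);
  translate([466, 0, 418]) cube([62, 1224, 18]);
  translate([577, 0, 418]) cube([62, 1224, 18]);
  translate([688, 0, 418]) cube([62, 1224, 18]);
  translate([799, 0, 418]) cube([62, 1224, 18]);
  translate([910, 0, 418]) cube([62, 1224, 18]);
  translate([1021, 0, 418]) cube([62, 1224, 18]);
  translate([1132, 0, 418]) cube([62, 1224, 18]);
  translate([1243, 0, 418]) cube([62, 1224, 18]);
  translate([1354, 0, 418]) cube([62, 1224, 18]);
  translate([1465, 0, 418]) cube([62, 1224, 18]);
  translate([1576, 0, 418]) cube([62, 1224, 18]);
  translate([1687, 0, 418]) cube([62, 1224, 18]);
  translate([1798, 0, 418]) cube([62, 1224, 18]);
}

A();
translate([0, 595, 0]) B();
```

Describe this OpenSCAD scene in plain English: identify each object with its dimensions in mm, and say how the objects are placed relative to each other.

A is a chair: 486×465 mm seat, 21 mm thick, top at z = 471 mm, on four 35 mm square corner legs flush with the seat edges. A 30 mm thick backrest slab spans the full seat width, extending 320 mm above the seat top, its back face flush with the seat's +y edge.

B is a bed frame 1999 mm long (x) by 1224 mm wide (y). Four 84×84 mm corner posts, 469 mm tall, at the corners of the footprint. Four rails of 22 mm thickness and 194 mm height run between adjacent posts with their undersides at z = 224 mm, their outer faces flush with the outside of the frame (the two x-running rails run between the posts' inner faces; the two y-running rails run between the posts' inner faces). 16 slats, each 62 mm wide (x) and 18 mm thick, lie across the top of the two x-running rails, running the full 1224 mm width of the frame in y; the slats are evenly spaced along x between the inner faces of the end posts with equal gaps (rounded down to the nearest mm) at the −x end and between each pair — any rounding remainder accumulates at the +x end.

The bed frame is on the floor beside the chair on its +y side.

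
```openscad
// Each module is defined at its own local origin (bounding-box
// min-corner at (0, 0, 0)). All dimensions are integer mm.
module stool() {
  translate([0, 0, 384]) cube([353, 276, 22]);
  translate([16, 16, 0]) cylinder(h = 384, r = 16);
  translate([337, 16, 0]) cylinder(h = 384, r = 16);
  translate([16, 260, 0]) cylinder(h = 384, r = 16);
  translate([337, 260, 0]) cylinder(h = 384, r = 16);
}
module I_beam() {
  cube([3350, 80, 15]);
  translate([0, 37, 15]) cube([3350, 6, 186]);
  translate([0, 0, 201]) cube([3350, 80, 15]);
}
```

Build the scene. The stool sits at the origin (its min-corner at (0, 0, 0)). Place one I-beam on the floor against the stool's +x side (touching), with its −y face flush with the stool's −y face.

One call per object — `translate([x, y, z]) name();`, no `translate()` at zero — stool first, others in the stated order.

stool();
translate([353, 0, 0]) I_beam();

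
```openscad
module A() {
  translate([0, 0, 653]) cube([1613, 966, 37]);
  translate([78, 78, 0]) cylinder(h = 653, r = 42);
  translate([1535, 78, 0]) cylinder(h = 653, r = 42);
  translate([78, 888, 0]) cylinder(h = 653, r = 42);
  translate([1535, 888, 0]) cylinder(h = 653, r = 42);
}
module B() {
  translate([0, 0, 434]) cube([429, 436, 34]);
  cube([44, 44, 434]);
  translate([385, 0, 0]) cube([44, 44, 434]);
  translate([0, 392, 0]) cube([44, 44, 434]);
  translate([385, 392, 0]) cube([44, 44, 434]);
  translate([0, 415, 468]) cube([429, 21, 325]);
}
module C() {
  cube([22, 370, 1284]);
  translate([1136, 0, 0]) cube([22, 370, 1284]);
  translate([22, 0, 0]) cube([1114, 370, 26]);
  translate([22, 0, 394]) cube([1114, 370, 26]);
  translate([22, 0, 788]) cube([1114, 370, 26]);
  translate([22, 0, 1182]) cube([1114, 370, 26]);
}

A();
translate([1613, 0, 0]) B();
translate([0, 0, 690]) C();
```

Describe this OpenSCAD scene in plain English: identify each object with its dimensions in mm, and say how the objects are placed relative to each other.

A is a table: top 1613 mm (x) × 966 mm (y), 37 mm thick, upper face at z = 690 mm, on four round legs of 84 mm diameter, each leg's bounding box inset 36 mm from the nearest pair of top edges, running from z = 0 to the bottom of the top.

B is a chair. The seat is a 429×436×34 mm slab with its top at z = 468 mm, on four 44×44 mm corner legs (flush with the seat edges, standing on z = 0). A flat backrest 21 mm thick, 325 mm tall, spans the full seat width and rises from the seat top along its +y edge, rear face flush with the rear of the seat.

C is an open bookshelf. Two side panels, each 22 mm thick, 370 mm deep and 1284 mm tall, stand 1158 mm apart (outside-to-outside). Between them sit 4 shelves, each 26 mm thick and 370 mm deep, spanning the full gap between the sides. The bottom shelf rests on the floor (its underside at z = 0) and the clear gap between one shelf's top and the next shelf's underside is 368 mm.

The chair is against the table's +x side, with their −y faces flush. The bookshelf is on top of the table.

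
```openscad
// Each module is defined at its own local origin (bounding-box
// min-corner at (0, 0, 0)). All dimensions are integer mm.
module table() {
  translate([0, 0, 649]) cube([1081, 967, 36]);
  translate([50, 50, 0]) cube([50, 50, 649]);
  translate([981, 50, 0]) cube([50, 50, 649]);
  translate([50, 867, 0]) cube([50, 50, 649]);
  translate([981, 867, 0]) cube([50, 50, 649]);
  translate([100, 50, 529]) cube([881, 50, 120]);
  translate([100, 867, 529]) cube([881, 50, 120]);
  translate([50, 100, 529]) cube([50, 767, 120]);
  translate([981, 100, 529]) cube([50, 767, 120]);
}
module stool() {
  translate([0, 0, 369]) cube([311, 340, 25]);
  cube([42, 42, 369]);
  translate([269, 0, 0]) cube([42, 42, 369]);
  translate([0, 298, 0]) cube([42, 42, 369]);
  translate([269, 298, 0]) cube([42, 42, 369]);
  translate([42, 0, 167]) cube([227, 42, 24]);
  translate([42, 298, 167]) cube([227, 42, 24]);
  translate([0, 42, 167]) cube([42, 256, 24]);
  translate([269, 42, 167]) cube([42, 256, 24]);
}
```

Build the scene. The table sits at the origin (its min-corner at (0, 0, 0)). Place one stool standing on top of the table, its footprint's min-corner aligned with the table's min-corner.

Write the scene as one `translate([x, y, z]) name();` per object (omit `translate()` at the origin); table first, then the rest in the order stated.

table();
translate([0, 0, 685]) stool();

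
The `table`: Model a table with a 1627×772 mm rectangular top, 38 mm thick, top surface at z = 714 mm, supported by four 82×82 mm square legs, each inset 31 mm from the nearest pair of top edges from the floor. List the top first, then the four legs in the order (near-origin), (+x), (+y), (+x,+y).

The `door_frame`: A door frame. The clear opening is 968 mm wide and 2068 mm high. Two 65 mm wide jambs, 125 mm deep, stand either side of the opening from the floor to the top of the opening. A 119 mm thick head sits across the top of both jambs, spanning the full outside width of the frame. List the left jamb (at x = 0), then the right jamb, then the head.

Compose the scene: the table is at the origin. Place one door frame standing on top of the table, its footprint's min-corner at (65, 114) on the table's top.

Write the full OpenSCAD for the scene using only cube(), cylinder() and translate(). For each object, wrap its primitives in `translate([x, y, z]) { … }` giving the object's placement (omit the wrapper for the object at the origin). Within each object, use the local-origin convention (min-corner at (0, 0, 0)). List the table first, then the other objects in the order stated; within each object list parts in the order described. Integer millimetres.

translate([0, 0, 676]) cube([1627, 772, 38]);
translate([31, 31, 0]) cube([82, 82, 676]);
translate([1514, 31, 0]) cube([82, 82, 676]);
translate([31, 659, 0]) cube([82, 82, 676]);
translate([1514, 659, 0]) cube([82, 82, 676]);
translate([65, 114, 714]) {
  cube([65, 125, 2068]);
  translate([1033, 0, 0]) cube([65, 125, 2068]);
  translate([0, 0, 2068]) cube([1098, 125, 119]);
}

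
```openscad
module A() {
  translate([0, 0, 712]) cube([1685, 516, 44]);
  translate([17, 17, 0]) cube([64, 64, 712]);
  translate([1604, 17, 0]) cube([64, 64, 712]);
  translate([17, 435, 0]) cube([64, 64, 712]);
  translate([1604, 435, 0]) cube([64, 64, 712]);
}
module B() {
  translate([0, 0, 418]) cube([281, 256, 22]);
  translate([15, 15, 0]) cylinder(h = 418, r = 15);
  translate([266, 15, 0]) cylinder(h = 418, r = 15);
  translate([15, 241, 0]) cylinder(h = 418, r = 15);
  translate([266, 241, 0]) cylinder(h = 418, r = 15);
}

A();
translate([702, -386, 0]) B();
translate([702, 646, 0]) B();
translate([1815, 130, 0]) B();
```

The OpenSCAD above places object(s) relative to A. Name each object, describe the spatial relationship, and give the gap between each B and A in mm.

Each stool's nearest face is 130 mm from the table's bounding box.

A is a table. B is a stool. Three stools sit around the table at the −y, +y, +x sides. The gap between each stool and the table is 130 mm.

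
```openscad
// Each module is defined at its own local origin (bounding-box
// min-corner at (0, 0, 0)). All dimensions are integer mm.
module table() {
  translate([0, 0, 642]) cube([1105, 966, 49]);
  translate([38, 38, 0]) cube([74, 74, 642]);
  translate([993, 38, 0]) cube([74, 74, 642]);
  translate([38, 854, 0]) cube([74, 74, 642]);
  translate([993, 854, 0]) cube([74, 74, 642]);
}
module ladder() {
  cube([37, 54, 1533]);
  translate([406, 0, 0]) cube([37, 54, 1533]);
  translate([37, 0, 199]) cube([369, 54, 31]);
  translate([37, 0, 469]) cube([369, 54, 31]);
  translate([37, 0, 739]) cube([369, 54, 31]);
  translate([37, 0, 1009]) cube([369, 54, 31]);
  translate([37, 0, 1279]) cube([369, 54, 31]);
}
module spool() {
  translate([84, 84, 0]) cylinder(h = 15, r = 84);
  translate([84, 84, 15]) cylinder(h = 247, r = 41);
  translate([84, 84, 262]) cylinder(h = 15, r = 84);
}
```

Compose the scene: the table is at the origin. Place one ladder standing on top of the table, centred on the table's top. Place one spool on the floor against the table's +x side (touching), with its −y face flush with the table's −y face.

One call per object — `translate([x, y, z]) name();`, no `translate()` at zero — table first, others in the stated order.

table();
translate([331, 456, 691]) ladder();
translate([1105, 0, 0]) spool();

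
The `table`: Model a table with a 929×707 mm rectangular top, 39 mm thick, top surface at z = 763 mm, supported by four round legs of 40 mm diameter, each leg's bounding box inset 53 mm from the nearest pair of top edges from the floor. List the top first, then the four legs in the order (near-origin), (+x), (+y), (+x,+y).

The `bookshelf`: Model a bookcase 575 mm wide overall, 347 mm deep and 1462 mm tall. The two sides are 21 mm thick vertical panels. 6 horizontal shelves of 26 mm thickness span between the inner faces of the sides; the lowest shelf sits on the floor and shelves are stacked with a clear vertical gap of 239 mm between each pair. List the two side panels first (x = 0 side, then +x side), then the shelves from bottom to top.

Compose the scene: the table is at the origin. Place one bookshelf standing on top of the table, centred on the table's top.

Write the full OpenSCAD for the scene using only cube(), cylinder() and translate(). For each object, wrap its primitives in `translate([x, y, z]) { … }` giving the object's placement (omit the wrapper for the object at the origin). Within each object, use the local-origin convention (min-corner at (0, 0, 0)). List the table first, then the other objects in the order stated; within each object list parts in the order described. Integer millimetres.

translate([0, 0, 724]) cube([929, 707, 39]);
translate([73, 73, 0]) cylinder(h = 724, r = 20);
translate([856, 73, 0]) cylinder(h = 724, r = 20);
translate([73, 634, 0]) cylinder(h = 724, r = 20);
translate([856, 634, 0]) cylinder(h = 724, r = 20);
translate([177, 180, 763]) {
  cube([21, 347, 1462]);
  translate([554, 0, 0]) cube([21, 347, 1462]);
  translate([21, 0, 0]) cube([533, 347, 26]);
  translate([21, 0, 265]) cube([533, 347, 26]);
  translate([21, 0, 530]) cube([533, 347, 26]);
  translate([21, 0, 795]) cube([533, 347, 26]);
  translate([21, 0, 1060]) cube([533, 347, 26]);
  translate([21, 0, 1325]) cube([533, 347, 26]);
}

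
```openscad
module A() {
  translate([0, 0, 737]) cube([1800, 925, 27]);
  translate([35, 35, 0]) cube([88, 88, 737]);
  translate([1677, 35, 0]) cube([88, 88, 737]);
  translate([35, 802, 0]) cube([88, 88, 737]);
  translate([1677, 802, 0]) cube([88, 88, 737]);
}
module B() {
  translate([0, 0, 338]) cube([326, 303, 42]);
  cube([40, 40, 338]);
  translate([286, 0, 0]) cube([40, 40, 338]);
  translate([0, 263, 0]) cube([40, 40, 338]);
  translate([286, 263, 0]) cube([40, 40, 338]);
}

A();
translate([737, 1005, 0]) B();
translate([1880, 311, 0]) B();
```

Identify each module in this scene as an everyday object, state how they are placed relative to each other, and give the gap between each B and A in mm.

Each stool's nearest face is 80 mm from the table's bounding box.

A is a table. B is a stool. Two stools sit around the table at the +y, +x sides. The gap between each stool and the table is 80 mm.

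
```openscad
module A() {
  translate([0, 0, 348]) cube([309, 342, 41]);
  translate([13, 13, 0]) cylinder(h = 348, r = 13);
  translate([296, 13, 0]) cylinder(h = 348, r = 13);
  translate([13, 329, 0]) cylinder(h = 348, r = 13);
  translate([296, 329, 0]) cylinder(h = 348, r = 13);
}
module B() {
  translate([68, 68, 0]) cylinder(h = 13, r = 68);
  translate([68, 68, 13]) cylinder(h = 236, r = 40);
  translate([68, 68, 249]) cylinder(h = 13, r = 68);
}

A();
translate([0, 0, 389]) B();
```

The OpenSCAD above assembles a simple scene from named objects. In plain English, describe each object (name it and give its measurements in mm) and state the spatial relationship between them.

A is a four-legged stool. The seat is 309×342 mm, 41 mm thick, top at z = 389 mm. It stands on four round legs, each 26 mm in diameter, from z = 0 to the seat underside, each leg's axis is inset half a diameter from the nearest pair of seat edges (so the leg's bounding box is flush with the corner).

B is a spool: two coaxial disc flanges of radius 68 mm and thickness 13 mm, joined by a core cylinder of radius 40 mm and height 236 mm. The lower flange rests on z = 0 and the three cylinders share a vertical axis.

The spool is on top of the stool.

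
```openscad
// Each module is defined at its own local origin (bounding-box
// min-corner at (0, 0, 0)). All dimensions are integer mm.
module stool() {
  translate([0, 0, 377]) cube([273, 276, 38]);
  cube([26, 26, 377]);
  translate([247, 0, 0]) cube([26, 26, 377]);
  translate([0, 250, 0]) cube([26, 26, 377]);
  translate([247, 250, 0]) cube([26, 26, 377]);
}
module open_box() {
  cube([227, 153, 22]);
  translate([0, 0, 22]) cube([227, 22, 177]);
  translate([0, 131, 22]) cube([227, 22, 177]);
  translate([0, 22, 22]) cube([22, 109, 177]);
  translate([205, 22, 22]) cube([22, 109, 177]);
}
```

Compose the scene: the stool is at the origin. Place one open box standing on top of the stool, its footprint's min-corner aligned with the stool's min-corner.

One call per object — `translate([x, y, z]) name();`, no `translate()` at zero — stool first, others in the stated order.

stool();
translate([0, 0, 415]) open_box();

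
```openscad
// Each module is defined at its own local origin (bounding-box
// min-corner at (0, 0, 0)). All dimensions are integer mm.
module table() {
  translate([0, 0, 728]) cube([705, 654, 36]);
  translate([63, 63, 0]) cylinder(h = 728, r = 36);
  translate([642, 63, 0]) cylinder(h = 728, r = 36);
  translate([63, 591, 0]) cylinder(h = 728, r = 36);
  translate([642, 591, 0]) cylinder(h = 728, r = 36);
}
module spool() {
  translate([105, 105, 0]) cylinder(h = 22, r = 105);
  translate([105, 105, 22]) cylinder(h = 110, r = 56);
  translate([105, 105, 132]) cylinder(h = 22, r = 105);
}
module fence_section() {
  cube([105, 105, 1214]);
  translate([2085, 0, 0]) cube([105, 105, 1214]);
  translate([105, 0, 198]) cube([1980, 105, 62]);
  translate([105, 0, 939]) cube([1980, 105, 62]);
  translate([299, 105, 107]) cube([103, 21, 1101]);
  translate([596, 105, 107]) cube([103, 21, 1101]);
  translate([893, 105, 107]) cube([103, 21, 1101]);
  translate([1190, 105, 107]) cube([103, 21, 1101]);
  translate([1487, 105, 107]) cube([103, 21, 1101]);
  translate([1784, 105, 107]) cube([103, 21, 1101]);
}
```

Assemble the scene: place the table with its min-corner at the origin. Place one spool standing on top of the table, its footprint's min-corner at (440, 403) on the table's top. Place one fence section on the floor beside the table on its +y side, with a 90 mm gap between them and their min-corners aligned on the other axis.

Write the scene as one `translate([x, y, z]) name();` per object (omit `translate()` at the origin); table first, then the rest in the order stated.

table();
translate([440, 403, 764]) spool();
translate([0, 744, 0]) fence_section();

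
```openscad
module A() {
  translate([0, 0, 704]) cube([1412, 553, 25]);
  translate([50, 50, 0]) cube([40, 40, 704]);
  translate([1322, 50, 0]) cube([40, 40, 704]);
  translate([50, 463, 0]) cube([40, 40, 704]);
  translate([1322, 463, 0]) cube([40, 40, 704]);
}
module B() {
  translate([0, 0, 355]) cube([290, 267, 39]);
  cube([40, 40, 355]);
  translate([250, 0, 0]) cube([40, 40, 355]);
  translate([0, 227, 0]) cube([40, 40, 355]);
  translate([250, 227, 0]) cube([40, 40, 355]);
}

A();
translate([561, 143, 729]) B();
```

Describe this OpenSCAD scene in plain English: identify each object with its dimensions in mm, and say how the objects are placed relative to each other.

A is a table with a 1412×553 mm rectangular top, 25 mm thick, top surface at z = 729 mm, supported by four 40×40 mm square legs, each inset 50 mm from the nearest pair of top edges, running from the floor.

B is a four-legged stool. The seat is 290×267 mm, 39 mm thick, top at z = 394 mm. It stands on four square legs, each 40×40 mm in cross-section, from z = 0 to the seat underside, each flush with a corner of the seat.

The stool is on top of the table, centred.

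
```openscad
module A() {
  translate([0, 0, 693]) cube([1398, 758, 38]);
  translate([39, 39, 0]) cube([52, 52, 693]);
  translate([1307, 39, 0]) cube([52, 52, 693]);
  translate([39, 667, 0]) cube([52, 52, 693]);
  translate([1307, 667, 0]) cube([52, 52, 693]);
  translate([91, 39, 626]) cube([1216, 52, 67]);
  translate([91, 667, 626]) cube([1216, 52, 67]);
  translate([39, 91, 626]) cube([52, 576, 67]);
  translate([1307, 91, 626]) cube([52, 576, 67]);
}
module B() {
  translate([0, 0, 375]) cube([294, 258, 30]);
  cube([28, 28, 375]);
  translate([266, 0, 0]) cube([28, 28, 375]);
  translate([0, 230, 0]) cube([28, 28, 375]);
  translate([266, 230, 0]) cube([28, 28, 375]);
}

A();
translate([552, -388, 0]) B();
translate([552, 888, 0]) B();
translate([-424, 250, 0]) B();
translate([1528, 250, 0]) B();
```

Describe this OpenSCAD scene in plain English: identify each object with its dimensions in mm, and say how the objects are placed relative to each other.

A is a table: top 1398 mm (x) × 758 mm (y), 38 mm thick, upper face at z = 731 mm, on four 52×52 mm square legs, each inset 39 mm from the nearest pair of top edges, running from z = 0 to the bottom of the top. Four apron rails, 52 mm thick and 67 mm tall, run between adjacent legs with their top edges flush with the underside of the top and their outer faces flush with the legs' outer faces.

B is a four-legged stool. The seat is a 294×258×30 mm slab whose top surface is at z = 405 mm; four square legs, each 28×28 mm in cross-section, run from the floor (z = 0) to the underside of the seat, each flush with a corner of the seat.

Four stools sit around the table at the −y, +y, −x, +x sides.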